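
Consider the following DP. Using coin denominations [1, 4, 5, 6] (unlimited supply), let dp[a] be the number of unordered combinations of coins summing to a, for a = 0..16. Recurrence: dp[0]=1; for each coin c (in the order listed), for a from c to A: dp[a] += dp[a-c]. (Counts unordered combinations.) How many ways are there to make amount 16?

after  coin     0     1     2     3     4     5     6     7     8     9    10    11    12    13    14    15    16
          1     1     1     1     1     1     1     1     1     1     1     1     1     1     1     1     1     1
          4     1     1     1     1     2     2     2     2     3     3     3     3     4     4     4     4     5
          5     1     1     1     1     2     3     3     3     4     5     6     6     7     8     9    10    11
          6     1     1     1     1     2     3     4     4     5     6     8     9    11    12    14    16    19

19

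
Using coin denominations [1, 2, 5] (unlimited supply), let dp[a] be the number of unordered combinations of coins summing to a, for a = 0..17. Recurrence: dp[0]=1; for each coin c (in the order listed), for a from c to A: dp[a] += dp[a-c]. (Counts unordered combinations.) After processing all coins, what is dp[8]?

7

after  coin     0     1     2     3     4     5     6     7     8     9    10    11    12    13    14    15    16    17
          1     1     1     1     1     1     1     1     1     1     1     1     1     1     1     1     1     1     1
          2     1     1     2     2     3     3     4     4     5     5     6     6     7     7     8     8     9     9
          5     1     1     2     2     3     4     5     6     7     8    10    11    13    14    16    18    20    22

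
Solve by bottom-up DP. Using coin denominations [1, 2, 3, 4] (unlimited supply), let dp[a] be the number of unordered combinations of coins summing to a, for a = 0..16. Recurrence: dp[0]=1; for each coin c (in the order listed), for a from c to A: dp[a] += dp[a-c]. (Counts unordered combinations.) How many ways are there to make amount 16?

after  coin     0     1     2     3     4     5     6     7     8     9    10    11    12    13    14    15    16
          1     1     1     1     1     1     1     1     1     1     1     1     1     1     1     1     1     1
          2     1     1     2     2     3     3     4     4     5     5     6     6     7     7     8     8     9
          3     1     1     2     3     4     5     7     8    10    12    14    16    19    21    24    27    30
          4     1     1     2     3     5     6     9    11    15    18    23    27    34    39    47    54    64

64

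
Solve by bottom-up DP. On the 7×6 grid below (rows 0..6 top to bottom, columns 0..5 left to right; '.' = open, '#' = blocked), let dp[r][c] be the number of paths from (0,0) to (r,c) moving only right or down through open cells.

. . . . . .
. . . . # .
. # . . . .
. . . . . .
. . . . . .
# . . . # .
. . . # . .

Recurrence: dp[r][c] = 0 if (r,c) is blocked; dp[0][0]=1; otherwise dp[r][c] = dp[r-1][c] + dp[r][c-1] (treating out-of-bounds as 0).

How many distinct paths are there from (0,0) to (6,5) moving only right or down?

r\c   0   1   2   3   4   5
  0   1   1   1   1   1   1
  1   1   2   3   4   0   1
  2   1   0   3   7   7   8
  3   1   1   4  11  18  26
  4   1   2   6  17  35  61
  5   0   2   8  25   0  61
  6   0   2  10   0   0  61

61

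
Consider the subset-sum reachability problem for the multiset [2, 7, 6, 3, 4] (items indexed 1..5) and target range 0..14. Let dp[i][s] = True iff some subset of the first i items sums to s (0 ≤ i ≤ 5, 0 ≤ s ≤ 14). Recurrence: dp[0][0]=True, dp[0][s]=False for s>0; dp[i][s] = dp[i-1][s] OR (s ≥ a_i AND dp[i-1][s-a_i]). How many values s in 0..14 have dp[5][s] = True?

14

i\s   0   1   2   3   4   5   6   7   8   9  10  11  12  13  14
  0   T   F   F   F   F   F   F   F   F   F   F   F   F   F   F
  1   T   F   T   F   F   F   F   F   F   F   F   F   F   F   F
  2   T   F   T   F   F   F   F   T   F   T   F   F   F   F   F
  3   T   F   T   F   F   F   T   T   T   T   F   F   F   T   F
  4   T   F   T   T   F   T   T   T   T   T   T   T   T   T   F
  5   T   F   T   T   T   T   T   T   T   T   T   T   T   T   T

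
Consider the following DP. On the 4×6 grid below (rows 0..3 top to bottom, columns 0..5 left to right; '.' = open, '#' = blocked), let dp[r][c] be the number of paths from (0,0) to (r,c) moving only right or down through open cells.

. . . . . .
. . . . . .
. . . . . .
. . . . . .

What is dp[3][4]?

r\c   0   1   2   3   4   5
  0   1   1   1   1   1   1
  1   1   2   3   4   5   6
  2   1   3   6  10  15  21
  3   1   4  10  20  35  56

35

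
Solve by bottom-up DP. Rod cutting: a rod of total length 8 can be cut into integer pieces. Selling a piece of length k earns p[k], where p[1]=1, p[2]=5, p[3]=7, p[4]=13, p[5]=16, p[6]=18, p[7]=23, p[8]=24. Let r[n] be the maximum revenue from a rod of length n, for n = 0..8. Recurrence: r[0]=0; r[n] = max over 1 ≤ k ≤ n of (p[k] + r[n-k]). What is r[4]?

   n    0    1    2    3    4    5    6    7    8
r[n]    0    1    5    7   13   16   18   23   26

13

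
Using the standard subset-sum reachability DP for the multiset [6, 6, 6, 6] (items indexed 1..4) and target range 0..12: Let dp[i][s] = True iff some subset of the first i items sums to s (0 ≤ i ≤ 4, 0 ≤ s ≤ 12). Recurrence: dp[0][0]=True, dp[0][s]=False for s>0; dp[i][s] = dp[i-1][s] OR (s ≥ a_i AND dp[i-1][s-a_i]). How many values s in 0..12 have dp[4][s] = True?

3

i\s   0   1   2   3   4   5   6   7   8   9  10  11  12
  0   T   F   F   F   F   F   F   F   F   F   F   F   F
  1   T   F   F   F   F   F   T   F   F   F   F   F   F
  2   T   F   F   F   F   F   T   F   F   F   F   F   T
  3   T   F   F   F   F   F   T   F   F   F   F   F   T
  4   T   F   F   F   F   F   T   F   F   F   F   F   T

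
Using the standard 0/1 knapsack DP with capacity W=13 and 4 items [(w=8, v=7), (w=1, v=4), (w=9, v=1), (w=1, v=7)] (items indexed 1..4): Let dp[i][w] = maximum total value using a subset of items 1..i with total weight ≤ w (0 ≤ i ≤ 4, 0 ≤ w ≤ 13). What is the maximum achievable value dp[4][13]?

18

i\w   0   1   2   3   4   5   6   7   8   9  10  11  12  13
  0   0   0   0   0   0   0   0   0   0   0   0   0   0   0
  1   0   0   0   0   0   0   0   0   7   7   7   7   7   7
  2   0   4   4   4   4   4   4   4   7  11  11  11  11  11
  3   0   4   4   4   4   4   4   4   7  11  11  11  11  11
  4   0   7  11  11  11  11  11  11  11  14  18  18  18  18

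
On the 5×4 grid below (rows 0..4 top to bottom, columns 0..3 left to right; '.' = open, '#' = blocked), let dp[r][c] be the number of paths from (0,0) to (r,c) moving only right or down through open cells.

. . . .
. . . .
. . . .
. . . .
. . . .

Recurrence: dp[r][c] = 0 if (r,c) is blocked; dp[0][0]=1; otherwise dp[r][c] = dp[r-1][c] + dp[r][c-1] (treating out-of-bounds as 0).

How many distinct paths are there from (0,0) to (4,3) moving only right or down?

r\c   0   1   2   3
  0   1   1   1   1
  1   1   2   3   4
  2   1   3   6  10
  3   1   4  10  20
  4   1   5  15  35

35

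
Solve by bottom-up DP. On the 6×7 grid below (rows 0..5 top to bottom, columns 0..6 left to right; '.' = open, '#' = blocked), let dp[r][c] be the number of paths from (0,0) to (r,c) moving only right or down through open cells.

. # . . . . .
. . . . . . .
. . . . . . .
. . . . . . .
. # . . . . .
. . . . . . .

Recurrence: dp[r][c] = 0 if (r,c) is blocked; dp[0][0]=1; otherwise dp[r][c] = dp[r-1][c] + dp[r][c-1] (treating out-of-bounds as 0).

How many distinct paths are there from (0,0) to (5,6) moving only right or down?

186

r\c   0   1   2   3   4   5   6
  0   1   0   0   0   0   0   0
  1   1   1   1   1   1   1   1
  2   1   2   3   4   5   6   7
  3   1   3   6  10  15  21  28
  4   1   0   6  16  31  52  80
  5   1   1   7  23  54 106 186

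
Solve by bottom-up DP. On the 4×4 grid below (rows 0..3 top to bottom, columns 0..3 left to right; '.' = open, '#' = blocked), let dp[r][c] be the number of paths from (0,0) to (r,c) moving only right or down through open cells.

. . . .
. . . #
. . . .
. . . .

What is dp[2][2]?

6

r\c   0   1   2   3
  0   1   1   1   1
  1   1   2   3   0
  2   1   3   6   6
  3   1   4  10  16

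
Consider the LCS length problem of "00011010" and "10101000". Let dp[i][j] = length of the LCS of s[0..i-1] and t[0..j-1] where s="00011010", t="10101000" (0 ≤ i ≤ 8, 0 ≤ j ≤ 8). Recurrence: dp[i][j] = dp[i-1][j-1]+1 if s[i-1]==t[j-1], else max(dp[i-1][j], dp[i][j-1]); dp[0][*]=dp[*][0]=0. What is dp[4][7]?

3

   ''  1  0  1  0  1  0  0  0
''  0  0  0  0  0  0  0  0  0
 0  0  0  1  1  1  1  1  1  1
 0  0  0  1  1  2  2  2  2  2
 0  0  0  1  1  2  2  3  3  3
 1  0  1  1  2  2  3  3  3  3
 1  0  1  1  2  2  3  3  3  3
 0  0  1  2  2  3  3  4  4  4
 1  0  1  2  3  3  4  4  4  4
 0  0  1  2  3  4  4  5  5  5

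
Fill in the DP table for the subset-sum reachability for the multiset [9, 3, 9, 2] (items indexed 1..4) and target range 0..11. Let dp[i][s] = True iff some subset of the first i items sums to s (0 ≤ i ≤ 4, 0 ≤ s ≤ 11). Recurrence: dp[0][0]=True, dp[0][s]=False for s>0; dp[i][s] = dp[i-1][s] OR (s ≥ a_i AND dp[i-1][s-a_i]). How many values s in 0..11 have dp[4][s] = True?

i\s   0   1   2   3   4   5   6   7   8   9  10  11
  0   T   F   F   F   F   F   F   F   F   F   F   F
  1   T   F   F   F   F   F   F   F   F   T   F   F
  2   T   F   F   T   F   F   F   F   F   T   F   F
  3   T   F   F   T   F   F   F   F   F   T   F   F
  4   T   F   T   T   F   T   F   F   F   T   F   T

6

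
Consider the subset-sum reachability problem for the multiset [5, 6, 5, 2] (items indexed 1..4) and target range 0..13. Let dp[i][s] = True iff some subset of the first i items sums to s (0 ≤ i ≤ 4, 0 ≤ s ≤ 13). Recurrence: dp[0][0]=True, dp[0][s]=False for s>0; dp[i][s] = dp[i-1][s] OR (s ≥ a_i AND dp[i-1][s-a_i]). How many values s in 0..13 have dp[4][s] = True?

i\s   0   1   2   3   4   5   6   7   8   9  10  11  12  13
  0   T   F   F   F   F   F   F   F   F   F   F   F   F   F
  1   T   F   F   F   F   T   F   F   F   F   F   F   F   F
  2   T   F   F   F   F   T   T   F   F   F   F   T   F   F
  3   T   F   F   F   F   T   T   F   F   F   T   T   F   F
  4   T   F   T   F   F   T   T   T   T   F   T   T   T   T

10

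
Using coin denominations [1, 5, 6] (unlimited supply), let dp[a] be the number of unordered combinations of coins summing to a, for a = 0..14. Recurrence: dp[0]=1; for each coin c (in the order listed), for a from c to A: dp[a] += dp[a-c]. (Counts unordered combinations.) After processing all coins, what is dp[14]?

6

after  coin     0     1     2     3     4     5     6     7     8     9    10    11    12    13    14
          1     1     1     1     1     1     1     1     1     1     1     1     1     1     1     1
          5     1     1     1     1     1     2     2     2     2     2     3     3     3     3     3
          6     1     1     1     1     1     2     3     3     3     3     4     5     6     6     6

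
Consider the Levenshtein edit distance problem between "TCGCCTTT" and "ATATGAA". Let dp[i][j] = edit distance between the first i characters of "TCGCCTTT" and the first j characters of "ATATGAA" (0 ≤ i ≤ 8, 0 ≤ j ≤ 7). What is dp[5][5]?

5

   ''  A  T  A  T  G  A  A
''  0  1  2  3  4  5  6  7
 T  1  1  1  2  3  4  5  6
 C  2  2  2  2  3  4  5  6
 G  3  3  3  3  3  3  4  5
 C  4  4  4  4  4  4  4  5
 C  5  5  5  5  5  5  5  5
 T  6  6  5  6  5  6  6  6
 T  7  7  6  6  6  6  7  7
 T  8  8  7  7  6  7  7  8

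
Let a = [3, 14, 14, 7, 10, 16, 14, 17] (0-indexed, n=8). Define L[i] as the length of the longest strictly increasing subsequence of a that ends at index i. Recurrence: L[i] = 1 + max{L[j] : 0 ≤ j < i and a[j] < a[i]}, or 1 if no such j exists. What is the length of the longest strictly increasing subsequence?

   i    0    1    2    3    4    5    6    7
a[i]    3   14   14    7   10   16   14   17
L[i]    1    2    2    2    3    4    4    5

5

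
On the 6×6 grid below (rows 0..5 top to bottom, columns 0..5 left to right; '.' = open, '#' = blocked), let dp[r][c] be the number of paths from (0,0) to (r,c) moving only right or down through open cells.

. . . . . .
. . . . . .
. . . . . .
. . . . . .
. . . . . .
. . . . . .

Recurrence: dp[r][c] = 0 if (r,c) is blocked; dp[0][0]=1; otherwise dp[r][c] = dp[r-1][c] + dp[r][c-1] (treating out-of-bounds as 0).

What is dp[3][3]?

20

r\c   0   1   2   3   4   5
  0   1   1   1   1   1   1
  1   1   2   3   4   5   6
  2   1   3   6  10  15  21
  3   1   4  10  20  35  56
  4   1   5  15  35  70 126
  5   1   6  21  56 126 252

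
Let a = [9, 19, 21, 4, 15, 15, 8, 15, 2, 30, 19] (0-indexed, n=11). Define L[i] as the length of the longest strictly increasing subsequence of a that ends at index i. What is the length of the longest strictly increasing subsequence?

4

   i    0    1    2    3    4    5    6    7    8    9   10
a[i]    9   19   21    4   15   15    8   15    2   30   19
L[i]    1    2    3    1    2    2    2    3    1    4    4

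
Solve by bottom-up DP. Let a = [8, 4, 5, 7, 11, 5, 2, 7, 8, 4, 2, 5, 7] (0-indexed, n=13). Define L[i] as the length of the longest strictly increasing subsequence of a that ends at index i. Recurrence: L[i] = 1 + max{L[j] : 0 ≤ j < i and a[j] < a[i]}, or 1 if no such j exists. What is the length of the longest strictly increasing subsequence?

   i    0    1    2    3    4    5    6    7    8    9   10   11   12
a[i]    8    4    5    7   11    5    2    7    8    4    2    5    7
L[i]    1    1    2    3    4    2    1    3    4    2    1    3    4

4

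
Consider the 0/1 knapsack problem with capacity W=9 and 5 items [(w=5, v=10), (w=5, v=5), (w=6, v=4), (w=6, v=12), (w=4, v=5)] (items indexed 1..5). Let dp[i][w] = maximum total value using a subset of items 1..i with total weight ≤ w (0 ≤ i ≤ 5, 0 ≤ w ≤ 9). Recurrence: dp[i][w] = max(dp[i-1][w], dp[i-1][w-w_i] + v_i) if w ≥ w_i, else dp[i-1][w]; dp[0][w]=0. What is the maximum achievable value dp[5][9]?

15

i\w   0   1   2   3   4   5   6   7   8   9
  0   0   0   0   0   0   0   0   0   0   0
  1   0   0   0   0   0  10  10  10  10  10
  2   0   0   0   0   0  10  10  10  10  10
  3   0   0   0   0   0  10  10  10  10  10
  4   0   0   0   0   0  10  12  12  12  12
  5   0   0   0   0   5  10  12  12  12  15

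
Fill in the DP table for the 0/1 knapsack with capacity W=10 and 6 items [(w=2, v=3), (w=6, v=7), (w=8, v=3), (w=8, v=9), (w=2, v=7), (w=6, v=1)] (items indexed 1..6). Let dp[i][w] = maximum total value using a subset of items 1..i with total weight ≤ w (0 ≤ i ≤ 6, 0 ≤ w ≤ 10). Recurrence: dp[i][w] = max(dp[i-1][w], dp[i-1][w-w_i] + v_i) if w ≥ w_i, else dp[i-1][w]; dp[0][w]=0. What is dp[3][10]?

i\w   0   1   2   3   4   5   6   7   8   9  10
  0   0   0   0   0   0   0   0   0   0   0   0
  1   0   0   3   3   3   3   3   3   3   3   3
  2   0   0   3   3   3   3   7   7  10  10  10
  3   0   0   3   3   3   3   7   7  10  10  10
  4   0   0   3   3   3   3   7   7  10  10  12
  5   0   0   7   7  10  10  10  10  14  14  17
  6   0   0   7   7  10  10  10  10  14  14  17

10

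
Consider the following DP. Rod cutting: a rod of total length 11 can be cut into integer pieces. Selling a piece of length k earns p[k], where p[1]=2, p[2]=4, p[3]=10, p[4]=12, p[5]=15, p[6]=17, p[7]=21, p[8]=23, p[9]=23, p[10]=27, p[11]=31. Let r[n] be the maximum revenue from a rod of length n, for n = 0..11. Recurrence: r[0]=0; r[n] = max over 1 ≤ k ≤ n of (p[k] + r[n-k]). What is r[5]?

   n    0    1    2    3    4    5    6    7    8    9   10   11
r[n]    0    2    4   10   12   15   20   22   25   30   32   35

15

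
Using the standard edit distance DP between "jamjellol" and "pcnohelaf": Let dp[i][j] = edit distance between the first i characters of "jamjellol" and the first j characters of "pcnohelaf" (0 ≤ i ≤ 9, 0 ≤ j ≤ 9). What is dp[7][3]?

   ''  p  c  n  o  h  e  l  a  f
''  0  1  2  3  4  5  6  7  8  9
 j  1  1  2  3  4  5  6  7  8  9
 a  2  2  2  3  4  5  6  7  7  8
 m  3  3  3  3  4  5  6  7  8  8
 j  4  4  4  4  4  5  6  7  8  9
 e  5  5  5  5  5  5  5  6  7  8
 l  6  6  6  6  6  6  6  5  6  7
 l  7  7  7  7  7  7  7  6  6  7
 o  8  8  8  8  7  8  8  7  7  7
 l  9  9  9  9  8  8  9  8  8  8

7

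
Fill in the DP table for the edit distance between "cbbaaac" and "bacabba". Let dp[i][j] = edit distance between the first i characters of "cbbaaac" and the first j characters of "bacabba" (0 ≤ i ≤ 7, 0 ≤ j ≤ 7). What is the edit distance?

   ''  b  a  c  a  b  b  a
''  0  1  2  3  4  5  6  7
 c  1  1  2  2  3  4  5  6
 b  2  1  2  3  3  3  4  5
 b  3  2  2  3  4  3  3  4
 a  4  3  2  3  3  4  4  3
 a  5  4  3  3  3  4  5  4
 a  6  5  4  4  3  4  5  5
 c  7  6  5  4  4  4  5  6

6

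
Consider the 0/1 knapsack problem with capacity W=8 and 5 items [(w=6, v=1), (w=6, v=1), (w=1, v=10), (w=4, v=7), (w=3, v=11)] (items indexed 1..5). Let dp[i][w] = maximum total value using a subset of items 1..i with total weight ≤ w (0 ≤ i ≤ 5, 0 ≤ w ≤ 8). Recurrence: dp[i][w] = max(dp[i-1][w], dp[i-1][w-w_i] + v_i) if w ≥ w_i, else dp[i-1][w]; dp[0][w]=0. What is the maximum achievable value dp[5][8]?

28

i\w   0   1   2   3   4   5   6   7   8
  0   0   0   0   0   0   0   0   0   0
  1   0   0   0   0   0   0   1   1   1
  2   0   0   0   0   0   0   1   1   1
  3   0  10  10  10  10  10  10  11  11
  4   0  10  10  10  10  17  17  17  17
  5   0  10  10  11  21  21  21  21  28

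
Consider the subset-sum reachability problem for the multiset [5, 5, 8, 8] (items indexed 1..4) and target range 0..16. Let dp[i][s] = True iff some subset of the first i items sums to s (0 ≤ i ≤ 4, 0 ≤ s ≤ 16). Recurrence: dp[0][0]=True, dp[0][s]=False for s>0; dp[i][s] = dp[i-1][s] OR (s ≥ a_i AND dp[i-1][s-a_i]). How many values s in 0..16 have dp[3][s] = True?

5

i\s   0   1   2   3   4   5   6   7   8   9  10  11  12  13  14  15  16
  0   T   F   F   F   F   F   F   F   F   F   F   F   F   F   F   F   F
  1   T   F   F   F   F   T   F   F   F   F   F   F   F   F   F   F   F
  2   T   F   F   F   F   T   F   F   F   F   T   F   F   F   F   F   F
  3   T   F   F   F   F   T   F   F   T   F   T   F   F   T   F   F   F
  4   T   F   F   F   F   T   F   F   T   F   T   F   F   T   F   F   T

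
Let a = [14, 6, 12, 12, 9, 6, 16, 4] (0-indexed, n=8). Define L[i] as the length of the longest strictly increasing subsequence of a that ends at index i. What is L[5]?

1

   i    0    1    2    3    4    5    6    7
a[i]   14    6   12   12    9    6   16    4
L[i]    1    1    2    2    2    1    3    1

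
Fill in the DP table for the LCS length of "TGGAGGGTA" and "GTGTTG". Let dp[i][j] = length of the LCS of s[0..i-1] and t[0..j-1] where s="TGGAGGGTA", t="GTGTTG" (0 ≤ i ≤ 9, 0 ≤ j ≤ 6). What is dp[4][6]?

   ''  G  T  G  T  T  G
''  0  0  0  0  0  0  0
 T  0  0  1  1  1  1  1
 G  0  1  1  2  2  2  2
 G  0  1  1  2  2  2  3
 A  0  1  1  2  2  2  3
 G  0  1  1  2  2  2  3
 G  0  1  1  2  2  2  3
 G  0  1  1  2  2  2  3
 T  0  1  2  2  3  3  3
 A  0  1  2  2  3  3  3

3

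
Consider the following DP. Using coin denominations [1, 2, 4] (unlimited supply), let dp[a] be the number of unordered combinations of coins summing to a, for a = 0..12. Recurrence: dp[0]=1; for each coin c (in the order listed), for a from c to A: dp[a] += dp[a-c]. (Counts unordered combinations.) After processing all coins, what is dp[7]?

after  coin     0     1     2     3     4     5     6     7     8     9    10    11    12
          1     1     1     1     1     1     1     1     1     1     1     1     1     1
          2     1     1     2     2     3     3     4     4     5     5     6     6     7
          4     1     1     2     2     4     4     6     6     9     9    12    12    16

6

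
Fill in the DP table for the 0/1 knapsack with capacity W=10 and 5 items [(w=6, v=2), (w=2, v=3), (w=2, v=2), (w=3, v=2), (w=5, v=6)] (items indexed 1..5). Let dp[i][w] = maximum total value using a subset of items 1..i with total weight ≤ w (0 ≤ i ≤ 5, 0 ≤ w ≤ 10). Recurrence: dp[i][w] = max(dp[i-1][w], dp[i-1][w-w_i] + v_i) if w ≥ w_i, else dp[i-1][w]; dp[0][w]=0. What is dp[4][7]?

i\w   0   1   2   3   4   5   6   7   8   9  10
  0   0   0   0   0   0   0   0   0   0   0   0
  1   0   0   0   0   0   0   2   2   2   2   2
  2   0   0   3   3   3   3   3   3   5   5   5
  3   0   0   3   3   5   5   5   5   5   5   7
  4   0   0   3   3   5   5   5   7   7   7   7
  5   0   0   3   3   5   6   6   9   9  11  11

7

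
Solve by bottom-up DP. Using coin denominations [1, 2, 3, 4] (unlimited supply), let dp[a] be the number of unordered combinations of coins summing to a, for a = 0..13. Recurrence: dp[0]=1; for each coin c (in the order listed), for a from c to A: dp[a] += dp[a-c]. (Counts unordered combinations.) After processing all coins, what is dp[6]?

9

after  coin     0     1     2     3     4     5     6     7     8     9    10    11    12    13
          1     1     1     1     1     1     1     1     1     1     1     1     1     1     1
          2     1     1     2     2     3     3     4     4     5     5     6     6     7     7
          3     1     1     2     3     4     5     7     8    10    12    14    16    19    21
          4     1     1     2     3     5     6     9    11    15    18    23    27    34    39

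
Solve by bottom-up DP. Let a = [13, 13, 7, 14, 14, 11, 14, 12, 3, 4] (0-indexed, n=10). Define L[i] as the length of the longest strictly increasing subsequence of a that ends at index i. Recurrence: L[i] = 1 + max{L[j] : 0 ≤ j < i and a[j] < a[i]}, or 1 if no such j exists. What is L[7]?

3

   i    0    1    2    3    4    5    6    7    8    9
a[i]   13   13    7   14   14   11   14   12    3    4
L[i]    1    1    1    2    2    2    3    3    1    2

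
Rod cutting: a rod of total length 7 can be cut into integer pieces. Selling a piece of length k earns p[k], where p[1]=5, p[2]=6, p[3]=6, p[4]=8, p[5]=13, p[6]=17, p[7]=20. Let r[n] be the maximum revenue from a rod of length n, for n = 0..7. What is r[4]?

20

   n    0    1    2    3    4    5    6    7
r[n]    0    5   10   15   20   25   30   35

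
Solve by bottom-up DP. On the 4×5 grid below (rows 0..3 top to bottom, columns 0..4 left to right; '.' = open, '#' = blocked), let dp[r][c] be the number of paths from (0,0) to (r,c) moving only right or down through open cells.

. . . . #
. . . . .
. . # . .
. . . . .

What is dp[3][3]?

8

r\c   0   1   2   3   4
  0   1   1   1   1   0
  1   1   2   3   4   4
  2   1   3   0   4   8
  3   1   4   4   8  16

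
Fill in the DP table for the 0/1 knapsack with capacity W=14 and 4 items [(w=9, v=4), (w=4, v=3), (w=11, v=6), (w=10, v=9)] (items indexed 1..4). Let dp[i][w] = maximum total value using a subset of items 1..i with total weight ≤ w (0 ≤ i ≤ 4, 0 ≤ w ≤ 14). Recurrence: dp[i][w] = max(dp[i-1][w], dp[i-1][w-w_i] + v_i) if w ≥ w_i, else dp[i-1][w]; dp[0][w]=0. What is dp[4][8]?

i\w   0   1   2   3   4   5   6   7   8   9  10  11  12  13  14
  0   0   0   0   0   0   0   0   0   0   0   0   0   0   0   0
  1   0   0   0   0   0   0   0   0   0   4   4   4   4   4   4
  2   0   0   0   0   3   3   3   3   3   4   4   4   4   7   7
  3   0   0   0   0   3   3   3   3   3   4   4   6   6   7   7
  4   0   0   0   0   3   3   3   3   3   4   9   9   9   9  12

3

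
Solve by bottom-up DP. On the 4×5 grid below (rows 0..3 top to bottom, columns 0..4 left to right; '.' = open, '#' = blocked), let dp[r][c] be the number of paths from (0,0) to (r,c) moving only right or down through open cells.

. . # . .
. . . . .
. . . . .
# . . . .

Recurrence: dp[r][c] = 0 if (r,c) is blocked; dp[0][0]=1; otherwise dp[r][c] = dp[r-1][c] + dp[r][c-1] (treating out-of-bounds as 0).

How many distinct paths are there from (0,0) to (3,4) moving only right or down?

r\c   0   1   2   3   4
  0   1   1   0   0   0
  1   1   2   2   2   2
  2   1   3   5   7   9
  3   0   3   8  15  24

24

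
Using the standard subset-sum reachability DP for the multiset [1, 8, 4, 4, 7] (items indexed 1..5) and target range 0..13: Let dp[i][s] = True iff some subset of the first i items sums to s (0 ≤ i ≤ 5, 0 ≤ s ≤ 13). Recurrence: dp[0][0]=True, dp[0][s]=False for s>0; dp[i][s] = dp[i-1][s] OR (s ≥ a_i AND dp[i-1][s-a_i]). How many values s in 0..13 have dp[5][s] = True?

10

i\s   0   1   2   3   4   5   6   7   8   9  10  11  12  13
  0   T   F   F   F   F   F   F   F   F   F   F   F   F   F
  1   T   T   F   F   F   F   F   F   F   F   F   F   F   F
  2   T   T   F   F   F   F   F   F   T   T   F   F   F   F
  3   T   T   F   F   T   T   F   F   T   T   F   F   T   T
  4   T   T   F   F   T   T   F   F   T   T   F   F   T   T
  5   T   T   F   F   T   T   F   T   T   T   F   T   T   T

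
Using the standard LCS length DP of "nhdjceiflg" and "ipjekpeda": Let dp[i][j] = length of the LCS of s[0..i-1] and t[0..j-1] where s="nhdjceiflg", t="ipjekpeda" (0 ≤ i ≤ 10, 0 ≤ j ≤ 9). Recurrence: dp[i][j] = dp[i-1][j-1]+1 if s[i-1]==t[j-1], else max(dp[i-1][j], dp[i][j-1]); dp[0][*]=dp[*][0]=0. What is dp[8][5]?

2

   ''  i  p  j  e  k  p  e  d  a
''  0  0  0  0  0  0  0  0  0  0
 n  0  0  0  0  0  0  0  0  0  0
 h  0  0  0  0  0  0  0  0  0  0
 d  0  0  0  0  0  0  0  0  1  1
 j  0  0  0  1  1  1  1  1  1  1
 c  0  0  0  1  1  1  1  1  1  1
 e  0  0  0  1  2  2  2  2  2  2
 i  0  1  1  1  2  2  2  2  2  2
 f  0  1  1  1  2  2  2  2  2  2
 l  0  1  1  1  2  2  2  2  2  2
 g  0  1  1  1  2  2  2  2  2  2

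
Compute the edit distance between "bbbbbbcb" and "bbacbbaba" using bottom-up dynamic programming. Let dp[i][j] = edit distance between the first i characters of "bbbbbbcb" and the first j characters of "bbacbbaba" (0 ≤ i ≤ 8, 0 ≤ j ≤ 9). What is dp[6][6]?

2

   ''  b  b  a  c  b  b  a  b  a
''  0  1  2  3  4  5  6  7  8  9
 b  1  0  1  2  3  4  5  6  7  8
 b  2  1  0  1  2  3  4  5  6  7
 b  3  2  1  1  2  2  3  4  5  6
 b  4  3  2  2  2  2  2  3  4  5
 b  5  4  3  3  3  2  2  3  3  4
 b  6  5  4  4  4  3  2  3  3  4
 c  7  6  5  5  4  4  3  3  4  4
 b  8  7  6  6  5  4  4  4  3  4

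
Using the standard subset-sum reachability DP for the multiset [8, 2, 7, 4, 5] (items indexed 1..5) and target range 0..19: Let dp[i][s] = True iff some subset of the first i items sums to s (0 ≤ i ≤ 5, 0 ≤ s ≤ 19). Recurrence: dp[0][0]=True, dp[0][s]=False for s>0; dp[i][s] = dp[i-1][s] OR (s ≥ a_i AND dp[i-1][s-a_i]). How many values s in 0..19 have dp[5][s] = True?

18

i\s   0   1   2   3   4   5   6   7   8   9  10  11  12  13  14  15  16  17  18  19
  0   T   F   F   F   F   F   F   F   F   F   F   F   F   F   F   F   F   F   F   F
  1   T   F   F   F   F   F   F   F   T   F   F   F   F   F   F   F   F   F   F   F
  2   T   F   T   F   F   F   F   F   T   F   T   F   F   F   F   F   F   F   F   F
  3   T   F   T   F   F   F   F   T   T   T   T   F   F   F   F   T   F   T   F   F
  4   T   F   T   F   T   F   T   T   T   T   T   T   T   T   T   T   F   T   F   T
  5   T   F   T   F   T   T   T   T   T   T   T   T   T   T   T   T   T   T   T   T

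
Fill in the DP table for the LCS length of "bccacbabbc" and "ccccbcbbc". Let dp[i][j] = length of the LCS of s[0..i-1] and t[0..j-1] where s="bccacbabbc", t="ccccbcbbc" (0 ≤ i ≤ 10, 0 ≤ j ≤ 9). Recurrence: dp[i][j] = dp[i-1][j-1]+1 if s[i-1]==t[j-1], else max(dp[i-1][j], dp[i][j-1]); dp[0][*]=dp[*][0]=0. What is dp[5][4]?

3

   ''  c  c  c  c  b  c  b  b  c
''  0  0  0  0  0  0  0  0  0  0
 b  0  0  0  0  0  1  1  1  1  1
 c  0  1  1  1  1  1  2  2  2  2
 c  0  1  2  2  2  2  2  2  2  3
 a  0  1  2  2  2  2  2  2  2  3
 c  0  1  2  3  3  3  3  3  3  3
 b  0  1  2  3  3  4  4  4  4  4
 a  0  1  2  3  3  4  4  4  4  4
 b  0  1  2  3  3  4  4  5  5  5
 b  0  1  2  3  3  4  4  5  6  6
 c  0  1  2  3  4  4  5  5  6  7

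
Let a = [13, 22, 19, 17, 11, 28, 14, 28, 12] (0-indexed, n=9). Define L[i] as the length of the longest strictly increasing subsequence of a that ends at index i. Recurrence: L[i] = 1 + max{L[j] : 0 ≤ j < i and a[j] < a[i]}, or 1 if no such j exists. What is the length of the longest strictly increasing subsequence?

   i    0    1    2    3    4    5    6    7    8
a[i]   13   22   19   17   11   28   14   28   12
L[i]    1    2    2    2    1    3    2    3    2

3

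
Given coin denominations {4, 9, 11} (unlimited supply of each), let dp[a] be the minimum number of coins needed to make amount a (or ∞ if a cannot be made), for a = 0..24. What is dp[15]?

 a  0  1  2  3  4  5  6  7  8  9 10 11 12 13 14 15 16 17 18 19 20 21 22 23 24
dp  0  -  -  -  1  -  -  -  2  1  -  1  3  2  -  2  4  3  2  3  2  4  2  4  3
(- denotes ∞ / unreachable)

2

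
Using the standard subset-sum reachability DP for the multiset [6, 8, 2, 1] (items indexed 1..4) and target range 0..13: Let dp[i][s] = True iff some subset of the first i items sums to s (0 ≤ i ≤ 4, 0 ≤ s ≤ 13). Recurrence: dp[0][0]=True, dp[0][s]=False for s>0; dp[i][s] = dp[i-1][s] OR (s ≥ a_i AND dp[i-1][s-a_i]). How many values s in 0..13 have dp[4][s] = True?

i\s   0   1   2   3   4   5   6   7   8   9  10  11  12  13
  0   T   F   F   F   F   F   F   F   F   F   F   F   F   F
  1   T   F   F   F   F   F   T   F   F   F   F   F   F   F
  2   T   F   F   F   F   F   T   F   T   F   F   F   F   F
  3   T   F   T   F   F   F   T   F   T   F   T   F   F   F
  4   T   T   T   T   F   F   T   T   T   T   T   T   F   F

10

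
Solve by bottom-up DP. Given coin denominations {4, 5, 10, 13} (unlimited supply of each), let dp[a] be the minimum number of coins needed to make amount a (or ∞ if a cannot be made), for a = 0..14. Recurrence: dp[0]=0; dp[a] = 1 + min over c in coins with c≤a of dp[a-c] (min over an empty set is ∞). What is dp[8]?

 a  0  1  2  3  4  5  6  7  8  9 10 11 12 13 14
dp  0  -  -  -  1  1  -  -  2  2  1  -  3  1  2
(- denotes ∞ / unreachable)

2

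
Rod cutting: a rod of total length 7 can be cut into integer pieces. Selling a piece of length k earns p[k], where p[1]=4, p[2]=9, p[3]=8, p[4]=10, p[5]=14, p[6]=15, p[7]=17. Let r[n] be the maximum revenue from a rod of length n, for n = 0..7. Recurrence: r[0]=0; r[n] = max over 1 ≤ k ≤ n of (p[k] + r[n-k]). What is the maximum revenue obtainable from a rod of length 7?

   n    0    1    2    3    4    5    6    7
r[n]    0    4    9   13   18   22   27   31

31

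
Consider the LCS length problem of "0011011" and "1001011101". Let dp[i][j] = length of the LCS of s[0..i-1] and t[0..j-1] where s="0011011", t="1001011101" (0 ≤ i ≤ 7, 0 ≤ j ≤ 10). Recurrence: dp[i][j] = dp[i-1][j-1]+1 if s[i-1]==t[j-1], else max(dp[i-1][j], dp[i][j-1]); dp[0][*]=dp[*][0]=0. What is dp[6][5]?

4

   ''  1  0  0  1  0  1  1  1  0  1
''  0  0  0  0  0  0  0  0  0  0  0
 0  0  0  1  1  1  1  1  1  1  1  1
 0  0  0  1  2  2  2  2  2  2  2  2
 1  0  1  1  2  3  3  3  3  3  3  3
 1  0  1  1  2  3  3  4  4  4  4  4
 0  0  1  2  2  3  4  4  4  4  5  5
 1  0  1  2  2  3  4  5  5  5  5  6
 1  0  1  2  2  3  4  5  6  6  6  6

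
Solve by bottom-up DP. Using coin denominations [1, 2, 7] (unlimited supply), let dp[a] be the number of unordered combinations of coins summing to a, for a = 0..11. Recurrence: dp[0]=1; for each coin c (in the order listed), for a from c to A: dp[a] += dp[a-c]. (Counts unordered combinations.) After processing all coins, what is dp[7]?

5

after  coin     0     1     2     3     4     5     6     7     8     9    10    11
          1     1     1     1     1     1     1     1     1     1     1     1     1
          2     1     1     2     2     3     3     4     4     5     5     6     6
          7     1     1     2     2     3     3     4     5     6     7     8     9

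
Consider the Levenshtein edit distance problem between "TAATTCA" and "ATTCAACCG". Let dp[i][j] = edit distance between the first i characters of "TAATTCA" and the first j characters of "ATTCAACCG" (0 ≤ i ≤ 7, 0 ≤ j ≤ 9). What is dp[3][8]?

5

   ''  A  T  T  C  A  A  C  C  G
''  0  1  2  3  4  5  6  7  8  9
 T  1  1  1  2  3  4  5  6  7  8
 A  2  1  2  2  3  3  4  5  6  7
 A  3  2  2  3  3  3  3  4  5  6
 T  4  3  2  2  3  4  4  4  5  6
 T  5  4  3  2  3  4  5  5  5  6
 C  6  5  4  3  2  3  4  5  5  6
 A  7  6  5  4  3  2  3  4  5  6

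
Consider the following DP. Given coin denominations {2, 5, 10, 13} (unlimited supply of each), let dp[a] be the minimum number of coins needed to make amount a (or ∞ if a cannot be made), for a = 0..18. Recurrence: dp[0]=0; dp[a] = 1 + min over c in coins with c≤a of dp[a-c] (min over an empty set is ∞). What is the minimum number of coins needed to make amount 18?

2

 a  0  1  2  3  4  5  6  7  8  9 10 11 12 13 14 15 16 17 18
dp  0  -  1  -  2  1  3  2  4  3  1  4  2  1  3  2  4  3  2
(- denotes ∞ / unreachable)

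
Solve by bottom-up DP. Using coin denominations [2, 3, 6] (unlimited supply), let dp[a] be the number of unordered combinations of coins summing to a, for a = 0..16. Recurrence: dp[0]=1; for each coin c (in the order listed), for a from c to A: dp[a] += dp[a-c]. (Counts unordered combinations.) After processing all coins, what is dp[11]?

after  coin     0     1     2     3     4     5     6     7     8     9    10    11    12    13    14    15    16
          2     1     0     1     0     1     0     1     0     1     0     1     0     1     0     1     0     1
          3     1     0     1     1     1     1     2     1     2     2     2     2     3     2     3     3     3
          6     1     0     1     1     1     1     3     1     3     3     3     3     6     3     6     6     6

3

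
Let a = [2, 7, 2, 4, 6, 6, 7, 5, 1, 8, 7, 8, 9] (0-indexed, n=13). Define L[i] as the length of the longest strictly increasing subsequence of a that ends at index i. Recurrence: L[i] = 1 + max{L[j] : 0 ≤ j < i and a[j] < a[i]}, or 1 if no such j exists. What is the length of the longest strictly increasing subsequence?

   i    0    1    2    3    4    5    6    7    8    9   10   11   12
a[i]    2    7    2    4    6    6    7    5    1    8    7    8    9
L[i]    1    2    1    2    3    3    4    3    1    5    4    5    6

6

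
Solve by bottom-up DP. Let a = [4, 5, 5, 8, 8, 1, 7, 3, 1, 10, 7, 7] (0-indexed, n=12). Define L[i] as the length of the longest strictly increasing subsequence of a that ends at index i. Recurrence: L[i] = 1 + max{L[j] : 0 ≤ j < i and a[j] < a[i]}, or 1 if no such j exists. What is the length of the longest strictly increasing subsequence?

4

   i    0    1    2    3    4    5    6    7    8    9   10   11
a[i]    4    5    5    8    8    1    7    3    1   10    7    7
L[i]    1    2    2    3    3    1    3    2    1    4    3    3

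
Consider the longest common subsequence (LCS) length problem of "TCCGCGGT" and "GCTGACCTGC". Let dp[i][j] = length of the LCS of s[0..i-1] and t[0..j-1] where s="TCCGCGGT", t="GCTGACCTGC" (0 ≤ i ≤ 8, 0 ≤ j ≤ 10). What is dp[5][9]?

   ''  G  C  T  G  A  C  C  T  G  C
''  0  0  0  0  0  0  0  0  0  0  0
 T  0  0  0  1  1  1  1  1  1  1  1
 C  0  0  1  1  1  1  2  2  2  2  2
 C  0  0  1  1  1  1  2  3  3  3  3
 G  0  1  1  1  2  2  2  3  3  4  4
 C  0  1  2  2  2  2  3  3  3  4  5
 G  0  1  2  2  3  3  3  3  3  4  5
 G  0  1  2  2  3  3  3  3  3  4  5
 T  0  1  2  3  3  3  3  3  4  4  5

4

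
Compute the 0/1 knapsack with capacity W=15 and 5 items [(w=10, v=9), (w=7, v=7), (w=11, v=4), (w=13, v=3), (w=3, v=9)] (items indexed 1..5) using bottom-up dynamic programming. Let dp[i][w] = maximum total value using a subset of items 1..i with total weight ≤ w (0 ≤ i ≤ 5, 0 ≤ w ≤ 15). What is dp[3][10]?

i\w   0   1   2   3   4   5   6   7   8   9  10  11  12  13  14  15
  0   0   0   0   0   0   0   0   0   0   0   0   0   0   0   0   0
  1   0   0   0   0   0   0   0   0   0   0   9   9   9   9   9   9
  2   0   0   0   0   0   0   0   7   7   7   9   9   9   9   9   9
  3   0   0   0   0   0   0   0   7   7   7   9   9   9   9   9   9
  4   0   0   0   0   0   0   0   7   7   7   9   9   9   9   9   9
  5   0   0   0   9   9   9   9   9   9   9  16  16  16  18  18  18

9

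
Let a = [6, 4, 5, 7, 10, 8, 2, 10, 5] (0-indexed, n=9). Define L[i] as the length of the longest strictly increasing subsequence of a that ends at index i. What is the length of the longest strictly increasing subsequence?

   i    0    1    2    3    4    5    6    7    8
a[i]    6    4    5    7   10    8    2   10    5
L[i]    1    1    2    3    4    4    1    5    2

5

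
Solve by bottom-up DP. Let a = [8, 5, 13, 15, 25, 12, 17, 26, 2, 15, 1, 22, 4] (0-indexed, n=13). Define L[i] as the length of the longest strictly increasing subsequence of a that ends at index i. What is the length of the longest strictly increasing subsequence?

   i    0    1    2    3    4    5    6    7    8    9   10   11   12
a[i]    8    5   13   15   25   12   17   26    2   15    1   22    4
L[i]    1    1    2    3    4    2    4    5    1    3    1    5    2

5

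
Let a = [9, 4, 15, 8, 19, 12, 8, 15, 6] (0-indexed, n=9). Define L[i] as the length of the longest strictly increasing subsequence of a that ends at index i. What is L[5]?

   i    0    1    2    3    4    5    6    7    8
a[i]    9    4   15    8   19   12    8   15    6
L[i]    1    1    2    2    3    3    2    4    2

3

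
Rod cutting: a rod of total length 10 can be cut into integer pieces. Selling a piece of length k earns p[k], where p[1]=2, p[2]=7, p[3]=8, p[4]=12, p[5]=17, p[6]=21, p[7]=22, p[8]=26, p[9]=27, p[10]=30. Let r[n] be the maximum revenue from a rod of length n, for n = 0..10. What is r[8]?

28

   n    0    1    2    3    4    5    6    7    8    9   10
r[n]    0    2    7    9   14   17   21   24   28   31   35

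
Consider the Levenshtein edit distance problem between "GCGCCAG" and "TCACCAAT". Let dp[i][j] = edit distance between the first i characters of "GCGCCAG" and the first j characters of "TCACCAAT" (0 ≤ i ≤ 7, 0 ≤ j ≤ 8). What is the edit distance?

4

   ''  T  C  A  C  C  A  A  T
''  0  1  2  3  4  5  6  7  8
 G  1  1  2  3  4  5  6  7  8
 C  2  2  1  2  3  4  5  6  7
 G  3  3  2  2  3  4  5  6  7
 C  4  4  3  3  2  3  4  5  6
 C  5  5  4  4  3  2  3  4  5
 A  6  6  5  4  4  3  2  3  4
 G  7  7  6  5  5  4  3  3  4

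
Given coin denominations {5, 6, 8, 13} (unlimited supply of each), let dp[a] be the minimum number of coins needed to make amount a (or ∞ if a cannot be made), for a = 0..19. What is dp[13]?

 a  0  1  2  3  4  5  6  7  8  9 10 11 12 13 14 15 16 17 18 19
dp  0  -  -  -  -  1  1  -  1  -  2  2  2  1  2  3  2  3  2  2
(- denotes ∞ / unreachable)

1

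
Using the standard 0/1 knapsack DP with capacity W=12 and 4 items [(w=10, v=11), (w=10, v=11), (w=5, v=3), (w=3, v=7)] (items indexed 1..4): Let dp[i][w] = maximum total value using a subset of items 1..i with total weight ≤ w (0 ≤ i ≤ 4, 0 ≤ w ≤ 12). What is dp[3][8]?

i\w   0   1   2   3   4   5   6   7   8   9  10  11  12
  0   0   0   0   0   0   0   0   0   0   0   0   0   0
  1   0   0   0   0   0   0   0   0   0   0  11  11  11
  2   0   0   0   0   0   0   0   0   0   0  11  11  11
  3   0   0   0   0   0   3   3   3   3   3  11  11  11
  4   0   0   0   7   7   7   7   7  10  10  11  11  11

3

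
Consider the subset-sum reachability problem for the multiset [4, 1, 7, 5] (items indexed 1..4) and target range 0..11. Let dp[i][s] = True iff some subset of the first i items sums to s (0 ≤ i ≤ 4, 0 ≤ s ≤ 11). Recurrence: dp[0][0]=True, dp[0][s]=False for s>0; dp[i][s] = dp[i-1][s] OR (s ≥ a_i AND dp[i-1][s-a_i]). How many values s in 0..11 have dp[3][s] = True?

i\s   0   1   2   3   4   5   6   7   8   9  10  11
  0   T   F   F   F   F   F   F   F   F   F   F   F
  1   T   F   F   F   T   F   F   F   F   F   F   F
  2   T   T   F   F   T   T   F   F   F   F   F   F
  3   T   T   F   F   T   T   F   T   T   F   F   T
  4   T   T   F   F   T   T   T   T   T   T   T   T

7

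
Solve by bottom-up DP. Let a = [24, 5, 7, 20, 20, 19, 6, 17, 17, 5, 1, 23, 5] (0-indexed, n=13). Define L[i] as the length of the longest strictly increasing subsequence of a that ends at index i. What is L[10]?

   i    0    1    2    3    4    5    6    7    8    9   10   11   12
a[i]   24    5    7   20   20   19    6   17   17    5    1   23    5
L[i]    1    1    2    3    3    3    2    3    3    1    1    4    2

1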